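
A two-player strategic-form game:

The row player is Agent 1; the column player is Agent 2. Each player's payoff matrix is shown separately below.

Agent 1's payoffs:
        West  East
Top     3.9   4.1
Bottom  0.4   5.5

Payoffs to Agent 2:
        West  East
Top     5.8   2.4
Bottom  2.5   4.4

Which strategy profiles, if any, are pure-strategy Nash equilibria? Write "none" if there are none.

(Top, West): Agent 1 gets 3.9, best alternative 0.4; Agent 2 gets 5.8, best alternative 2.4. No profitable deviation — NE.
(Top, East): Agent 1 can switch to Bottom (4.1 → 5.5). Not NE.
(Bottom, West): Agent 1 can switch to Top (0.4 → 3.9). Not NE.
(Bottom, East): Agent 1 gets 5.5, best alternative 4.1; Agent 2 gets 4.4, best alternative 2.5. No profitable deviation — NE.

The pure Nash equilibria are (Top, West) and (Bottom, East).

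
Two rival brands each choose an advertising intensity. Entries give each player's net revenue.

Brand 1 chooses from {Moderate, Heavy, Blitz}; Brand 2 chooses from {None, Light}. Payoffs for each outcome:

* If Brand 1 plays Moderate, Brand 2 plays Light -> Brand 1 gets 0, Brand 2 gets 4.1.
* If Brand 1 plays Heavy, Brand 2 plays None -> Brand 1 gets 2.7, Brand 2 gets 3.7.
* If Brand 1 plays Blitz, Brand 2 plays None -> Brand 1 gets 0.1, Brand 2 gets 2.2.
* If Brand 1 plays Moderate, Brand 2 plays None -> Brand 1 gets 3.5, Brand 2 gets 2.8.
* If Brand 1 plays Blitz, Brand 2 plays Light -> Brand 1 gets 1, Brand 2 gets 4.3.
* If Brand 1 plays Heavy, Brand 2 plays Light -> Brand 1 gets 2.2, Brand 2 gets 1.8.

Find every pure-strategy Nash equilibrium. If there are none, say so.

There is no pure-strategy Nash equilibrium.

Brand 1 against None: payoffs 3.5, 2.7, 0.1 → best response Moderate.
Brand 1 against Light: payoffs 0, 2.2, 1 → best response Heavy.
Brand 2 against Moderate: payoffs 2.8, 4.1 → best response Light.
Brand 2 against Heavy: payoffs 3.7, 1.8 → best response None.
Brand 2 against Blitz: payoffs 2.2, 4.3 → best response Light.
No profile is a mutual best response for all players.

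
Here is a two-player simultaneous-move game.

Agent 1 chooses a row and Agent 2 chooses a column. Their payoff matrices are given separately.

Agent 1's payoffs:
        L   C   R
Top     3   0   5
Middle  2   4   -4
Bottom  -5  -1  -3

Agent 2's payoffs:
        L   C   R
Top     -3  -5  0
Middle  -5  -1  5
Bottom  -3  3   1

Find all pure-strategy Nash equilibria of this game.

Mark each player's best response to every combination of opponents' strategies; a profile where every player is best-responding is a pure Nash equilibrium.
Agent 1 against L: payoffs 3, 2, -5 → best response Top.
Agent 1 against C: payoffs 0, 4, -1 → best response Middle.
Agent 1 against R: payoffs 5, -4, -3 → best response Top.
Agent 2 against Top: payoffs -3, -5, 0 → best response R.
Agent 2 against Middle: payoffs -5, -1, 5 → best response R.
Agent 2 against Bottom: payoffs -3, 3, 1 → best response C.
Mutual best responses: (Top, R).

The unique pure-strategy Nash equilibrium is (Top, R).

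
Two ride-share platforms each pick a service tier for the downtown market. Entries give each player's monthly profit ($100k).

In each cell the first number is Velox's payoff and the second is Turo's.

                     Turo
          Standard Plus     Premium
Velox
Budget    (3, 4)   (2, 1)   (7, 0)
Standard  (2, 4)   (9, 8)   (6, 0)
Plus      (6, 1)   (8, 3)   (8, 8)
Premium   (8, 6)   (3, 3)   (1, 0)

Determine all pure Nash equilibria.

The pure Nash equilibria are (Standard, Plus), (Plus, Premium), (Premium, Standard).

Check each profile: it is a Nash equilibrium iff no player can strictly gain by switching unilaterally.
(Budget, Standard): Velox can switch to Plus (3 → 6). Not NE.
(Budget, Plus): Velox can switch to Standard (2 → 9). Not NE.
(Budget, Premium): Velox can switch to Plus (7 → 8). Not NE.
(Standard, Standard): Velox can switch to Budget (2 → 3). Not NE.
(Standard, Plus): Velox gets 9, best alternative 8; Turo gets 8, best alternative 4. No profitable deviation — NE.
(Standard, Premium): Velox can switch to Budget (6 → 7). Not NE.
(Plus, Standard): Velox can switch to Premium (6 → 8). Not NE.
(Plus, Premium): Velox gets 8, best alternative 7; Turo gets 8, best alternative 3. No profitable deviation — NE.
(Premium, Standard): Velox gets 8, best alternative 6; Turo gets 6, best alternative 3. No profitable deviation — NE.
(The remaining 3 profiles each have a profitable deviation by the same check.)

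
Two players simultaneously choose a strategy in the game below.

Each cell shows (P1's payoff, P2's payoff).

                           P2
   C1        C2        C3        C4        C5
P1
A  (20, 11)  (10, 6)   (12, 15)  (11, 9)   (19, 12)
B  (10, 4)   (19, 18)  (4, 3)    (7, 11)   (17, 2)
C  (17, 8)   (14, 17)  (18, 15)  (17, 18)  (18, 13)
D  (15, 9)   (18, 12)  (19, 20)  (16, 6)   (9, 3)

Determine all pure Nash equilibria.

Mark each player's best response to every combination of opponents' strategies; a profile where every player is best-responding is a pure Nash equilibrium.
P1 against C1: payoffs 20, 10, 17, 15 → best response A.
P1 against C2: payoffs 10, 19, 14, 18 → best response B.
P1 against C3: payoffs 12, 4, 18, 19 → best response D.
P1 against C4: payoffs 11, 7, 17, 16 → best response C.
P1 against C5: payoffs 19, 17, 18, 9 → best response A.
P2 against A: payoffs 11, 6, 15, 9, 12 → best response C3.
P2 against B: payoffs 4, 18, 3, 11, 2 → best response C2.
P2 against C: payoffs 8, 17, 15, 18, 13 → best response C4.
P2 against D: payoffs 9, 12, 20, 6, 3 → best response C3.
Mutual best responses: (B, C2); (C, C4); (D, C3).

Pure-strategy Nash equilibria: (B, C2); (C, C4); (D, C3)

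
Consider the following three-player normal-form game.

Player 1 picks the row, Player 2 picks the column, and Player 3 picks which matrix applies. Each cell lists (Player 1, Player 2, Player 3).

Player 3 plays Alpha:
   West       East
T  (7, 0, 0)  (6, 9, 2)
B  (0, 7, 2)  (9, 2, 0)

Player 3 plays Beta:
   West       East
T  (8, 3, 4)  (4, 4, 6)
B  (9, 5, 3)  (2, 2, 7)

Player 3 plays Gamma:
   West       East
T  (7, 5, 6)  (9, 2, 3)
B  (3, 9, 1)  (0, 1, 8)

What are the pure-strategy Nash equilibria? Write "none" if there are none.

(T, West, Gamma) and (T, East, Beta) and (B, West, Beta)

Player 1 against (West, Alpha): payoffs 7, 0 → best response T.
Player 1 against (West, Beta): payoffs 8, 9 → best response B.
Player 1 against (West, Gamma): payoffs 7, 3 → best response T.
Player 1 against (East, Alpha): payoffs 6, 9 → best response B.
Player 1 against (East, Beta): payoffs 4, 2 → best response T.
Player 1 against (East, Gamma): payoffs 9, 0 → best response T.
Player 2 against (T, Alpha): payoffs 0, 9 → best response East.
Player 2 against (T, Beta): payoffs 3, 4 → best response East.
Player 2 against (T, Gamma): payoffs 5, 2 → best response West.
Player 2 against (B, Alpha): payoffs 7, 2 → best response West.
Player 2 against (B, Beta): payoffs 5, 2 → best response West.
Player 2 against (B, Gamma): payoffs 9, 1 → best response West.
Player 3 against (T, West): payoffs 0, 4, 6 → best response Gamma.
Player 3 against (T, East): payoffs 2, 6, 3 → best response Beta.
Player 3 against (B, West): payoffs 2, 3, 1 → best response Beta.
Player 3 against (B, East): payoffs 0, 7, 8 → best response Gamma.
Mutual best responses: (T, West, Gamma); (T, East, Beta); (B, West, Beta).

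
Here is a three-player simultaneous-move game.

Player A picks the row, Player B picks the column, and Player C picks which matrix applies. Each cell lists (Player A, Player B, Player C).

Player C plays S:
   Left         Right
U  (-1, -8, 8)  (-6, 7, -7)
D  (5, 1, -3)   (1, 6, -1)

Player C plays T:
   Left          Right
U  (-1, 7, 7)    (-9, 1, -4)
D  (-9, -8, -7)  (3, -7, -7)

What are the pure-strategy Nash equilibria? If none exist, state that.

Pure NE: (D, Right, S)

(U, Left, S): Player A can switch to D (-1 → 5). Not NE.
(U, Left, T): Player C can switch to S (7 → 8). Not NE.
(U, Right, S): Player A can switch to D (-6 → 1). Not NE.
(U, Right, T): Player A can switch to D (-9 → 3). Not NE.
(D, Left, S): Player B can switch to Right (1 → 6). Not NE.
(D, Left, T): Player A can switch to U (-9 → -1). Not NE.
(D, Right, S): Player A gets 1, best alternative -6; Player B gets 6, best alternative 1; Player C gets -1, best alternative -7. No profitable deviation — NE.
(The remaining 1 profile has a profitable deviation by the same check.)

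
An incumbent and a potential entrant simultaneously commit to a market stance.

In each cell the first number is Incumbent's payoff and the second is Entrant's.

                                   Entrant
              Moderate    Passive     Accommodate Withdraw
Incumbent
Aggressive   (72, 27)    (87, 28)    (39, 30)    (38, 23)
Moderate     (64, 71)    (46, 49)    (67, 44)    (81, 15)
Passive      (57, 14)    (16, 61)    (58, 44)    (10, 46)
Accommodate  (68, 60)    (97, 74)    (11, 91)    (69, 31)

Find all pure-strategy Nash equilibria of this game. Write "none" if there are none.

No pure-strategy Nash equilibrium.

Check each profile: it is a Nash equilibrium iff no player can strictly gain by switching unilaterally.
(Aggressive, Moderate): Entrant can switch to Passive (27 → 28). Not NE.
(Aggressive, Passive): Incumbent can switch to Accommodate (87 → 97). Not NE.
(Aggressive, Accommodate): Incumbent can switch to Moderate (39 → 67). Not NE.
(Aggressive, Withdraw): Incumbent can switch to Moderate (38 → 81). Not NE.
(Moderate, Moderate): Incumbent can switch to Aggressive (64 → 72). Not NE.
(Moderate, Passive): Incumbent can switch to Aggressive (46 → 87). Not NE.
(Moderate, Accommodate): Entrant can switch to Moderate (44 → 71). Not NE.
(Moderate, Withdraw): Entrant can switch to Moderate (15 → 71). Not NE.
(Passive, Moderate): Incumbent can switch to Aggressive (57 → 72). Not NE.
(Passive, Passive): Incumbent can switch to Aggressive (16 → 87). Not NE.
(The remaining 6 profiles each have a profitable deviation by the same check.)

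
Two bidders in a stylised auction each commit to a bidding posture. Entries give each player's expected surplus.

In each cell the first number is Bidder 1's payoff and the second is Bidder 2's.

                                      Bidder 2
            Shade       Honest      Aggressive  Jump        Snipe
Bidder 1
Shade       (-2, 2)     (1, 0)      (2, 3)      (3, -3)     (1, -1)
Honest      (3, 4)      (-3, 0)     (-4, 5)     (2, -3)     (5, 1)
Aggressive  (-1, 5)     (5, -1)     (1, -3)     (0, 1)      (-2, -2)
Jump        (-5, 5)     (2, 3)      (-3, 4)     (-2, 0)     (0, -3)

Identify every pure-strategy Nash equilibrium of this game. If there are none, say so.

(Shade, Aggressive)

For each player, find the best response to each opponent profile; mutual best responses are the pure NE.
Bidder 1 against Shade: payoffs -2, 3, -1, -5 → best response Honest.
Bidder 1 against Honest: payoffs 1, -3, 5, 2 → best response Aggressive.
Bidder 1 against Aggressive: payoffs 2, -4, 1, -3 → best response Shade.
Bidder 1 against Jump: payoffs 3, 2, 0, -2 → best response Shade.
Bidder 1 against Snipe: payoffs 1, 5, -2, 0 → best response Honest.
Bidder 2 against Shade: payoffs 2, 0, 3, -3, -1 → best response Aggressive.
Bidder 2 against Honest: payoffs 4, 0, 5, -3, 1 → best response Aggressive.
Bidder 2 against Aggressive: payoffs 5, -1, -3, 1, -2 → best response Shade.
Bidder 2 against Jump: payoffs 5, 3, 4, 0, -3 → best response Shade.
Mutual best responses: (Shade, Aggressive).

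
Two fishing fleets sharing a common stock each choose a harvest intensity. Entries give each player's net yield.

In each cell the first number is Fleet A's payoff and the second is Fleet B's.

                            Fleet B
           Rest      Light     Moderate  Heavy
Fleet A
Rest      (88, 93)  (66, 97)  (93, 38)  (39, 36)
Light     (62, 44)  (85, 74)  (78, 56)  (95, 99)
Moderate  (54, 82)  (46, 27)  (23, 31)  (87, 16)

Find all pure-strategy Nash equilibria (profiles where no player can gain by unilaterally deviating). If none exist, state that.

(Rest, Rest): Fleet B can switch to Light (93 → 97). Not NE.
(Rest, Light): Fleet A can switch to Light (66 → 85). Not NE.
(Rest, Moderate): Fleet B can switch to Rest (38 → 93). Not NE.
(Rest, Heavy): Fleet A can switch to Light (39 → 95). Not NE.
(Light, Rest): Fleet A can switch to Rest (62 → 88). Not NE.
(Light, Light): Fleet B can switch to Heavy (74 → 99). Not NE.
(Light, Moderate): Fleet A can switch to Rest (78 → 93). Not NE.
(Light, Heavy): Fleet A gets 95, best alternative 87; Fleet B gets 99, best alternative 74. No profitable deviation — NE.
(Moderate, Rest): Fleet A can switch to Rest (54 → 88). Not NE.
(Moderate, Light): Fleet A can switch to Rest (46 → 66). Not NE.
(Moderate, Moderate): Fleet A can switch to Rest (23 → 93). Not NE.
(The remaining 1 profile has a profitable deviation by the same check.)

Pure NE: (Light, Heavy)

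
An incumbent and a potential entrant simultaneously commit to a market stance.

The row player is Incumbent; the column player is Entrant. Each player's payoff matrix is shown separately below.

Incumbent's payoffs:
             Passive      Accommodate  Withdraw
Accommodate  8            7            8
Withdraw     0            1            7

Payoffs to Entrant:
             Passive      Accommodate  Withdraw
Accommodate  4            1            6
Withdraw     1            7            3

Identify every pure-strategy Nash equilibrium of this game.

(Accommodate, Withdraw)

Mark each player's best response to every combination of opponents' strategies; a profile where every player is best-responding is a pure Nash equilibrium.
Incumbent against Passive: payoffs 8, 0 → best response Accommodate.
Incumbent against Accommodate: payoffs 7, 1 → best response Accommodate.
Incumbent against Withdraw: payoffs 8, 7 → best response Accommodate.
Entrant against Accommodate: payoffs 4, 1, 6 → best response Withdraw.
Entrant against Withdraw: payoffs 1, 7, 3 → best response Accommodate.
Mutual best responses: (Accommodate, Withdraw).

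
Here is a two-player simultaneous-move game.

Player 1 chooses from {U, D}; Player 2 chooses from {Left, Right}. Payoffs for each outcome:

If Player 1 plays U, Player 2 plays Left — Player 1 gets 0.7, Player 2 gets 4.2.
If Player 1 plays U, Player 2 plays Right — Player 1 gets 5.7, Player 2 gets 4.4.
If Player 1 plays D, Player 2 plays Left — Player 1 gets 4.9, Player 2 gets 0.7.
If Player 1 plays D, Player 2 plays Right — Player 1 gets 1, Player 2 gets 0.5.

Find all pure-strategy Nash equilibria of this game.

Player 1 against Left: payoffs 0.7, 4.9 → best response D.
Player 1 against Right: payoffs 5.7, 1 → best response U.
Player 2 against U: payoffs 4.2, 4.4 → best response Right.
Player 2 against D: payoffs 0.7, 0.5 → best response Left.
Mutual best responses: (U, Right); (D, Left).

(U, Right); (D, Left)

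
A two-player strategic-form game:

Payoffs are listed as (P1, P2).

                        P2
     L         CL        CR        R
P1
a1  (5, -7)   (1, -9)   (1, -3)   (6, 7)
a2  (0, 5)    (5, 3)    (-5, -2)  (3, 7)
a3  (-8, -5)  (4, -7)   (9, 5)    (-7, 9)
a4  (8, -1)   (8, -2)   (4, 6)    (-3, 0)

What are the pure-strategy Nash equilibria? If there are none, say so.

(a1, R)

P1 against L: payoffs 5, 0, -8, 8 → best response a4.
P1 against CL: payoffs 1, 5, 4, 8 → best response a4.
P1 against CR: payoffs 1, -5, 9, 4 → best response a3.
P1 against R: payoffs 6, 3, -7, -3 → best response a1.
P2 against a1: payoffs -7, -9, -3, 7 → best response R.
P2 against a2: payoffs 5, 3, -2, 7 → best response R.
P2 against a3: payoffs -5, -7, 5, 9 → best response R.
P2 against a4: payoffs -1, -2, 6, 0 → best response CR.
Mutual best responses: (a1, R).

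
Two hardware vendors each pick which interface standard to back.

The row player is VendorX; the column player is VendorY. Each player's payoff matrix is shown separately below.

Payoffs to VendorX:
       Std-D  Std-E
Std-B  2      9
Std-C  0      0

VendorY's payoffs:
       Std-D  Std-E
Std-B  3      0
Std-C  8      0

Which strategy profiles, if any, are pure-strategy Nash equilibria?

Mark each player's best response to every combination of opponents' strategies; a profile where every player is best-responding is a pure Nash equilibrium.
VendorX against Std-D: payoffs 2, 0 → best response Std-B.
VendorX against Std-E: payoffs 9, 0 → best response Std-B.
VendorY against Std-B: payoffs 3, 0 → best response Std-D.
VendorY against Std-C: payoffs 8, 0 → best response Std-D.
Mutual best responses: (Std-B, Std-D).

(Std-B, Std-D)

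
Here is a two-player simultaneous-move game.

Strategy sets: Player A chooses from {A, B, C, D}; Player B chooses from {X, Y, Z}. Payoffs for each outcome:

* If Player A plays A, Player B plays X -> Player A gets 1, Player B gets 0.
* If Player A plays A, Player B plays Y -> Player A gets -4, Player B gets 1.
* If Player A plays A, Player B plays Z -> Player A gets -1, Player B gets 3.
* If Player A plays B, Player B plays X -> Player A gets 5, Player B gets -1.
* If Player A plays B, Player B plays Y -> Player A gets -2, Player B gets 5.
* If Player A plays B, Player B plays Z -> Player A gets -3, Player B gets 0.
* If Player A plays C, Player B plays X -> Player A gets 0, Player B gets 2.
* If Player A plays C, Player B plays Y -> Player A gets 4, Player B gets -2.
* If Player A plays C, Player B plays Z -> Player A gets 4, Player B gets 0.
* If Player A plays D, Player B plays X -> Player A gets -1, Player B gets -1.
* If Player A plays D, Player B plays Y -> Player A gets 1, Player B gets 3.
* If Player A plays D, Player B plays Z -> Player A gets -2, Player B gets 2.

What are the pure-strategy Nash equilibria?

For each strategy profile, look for a profitable unilateral deviation.
(A, X): Player A can switch to B (1 → 5). Not NE.
(A, Y): Player A can switch to B (-4 → -2). Not NE.
(A, Z): Player A can switch to C (-1 → 4). Not NE.
(B, X): Player B can switch to Y (-1 → 5). Not NE.
(B, Y): Player A can switch to C (-2 → 4). Not NE.
(B, Z): Player A can switch to A (-3 → -1). Not NE.
(C, X): Player A can switch to A (0 → 1). Not NE.
(C, Y): Player B can switch to X (-2 → 2). Not NE.
(The remaining 4 profiles each have a profitable deviation by the same check.)

There is no pure-strategy Nash equilibrium.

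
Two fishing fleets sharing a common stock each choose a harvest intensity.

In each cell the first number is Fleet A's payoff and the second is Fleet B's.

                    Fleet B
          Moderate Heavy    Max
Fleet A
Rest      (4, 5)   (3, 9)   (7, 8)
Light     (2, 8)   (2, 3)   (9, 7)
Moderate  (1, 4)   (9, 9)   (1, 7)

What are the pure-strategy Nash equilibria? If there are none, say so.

The unique pure-strategy Nash equilibrium is (Moderate, Heavy).

Mark each player's best response to every combination of opponents' strategies; a profile where every player is best-responding is a pure Nash equilibrium.
Fleet A against Moderate: payoffs 4, 2, 1 → best response Rest.
Fleet A against Heavy: payoffs 3, 2, 9 → best response Moderate.
Fleet A against Max: payoffs 7, 9, 1 → best response Light.
Fleet B against Rest: payoffs 5, 9, 8 → best response Heavy.
Fleet B against Light: payoffs 8, 3, 7 → best response Moderate.
Fleet B against Moderate: payoffs 4, 9, 7 → best response Heavy.
Mutual best responses: (Moderate, Heavy).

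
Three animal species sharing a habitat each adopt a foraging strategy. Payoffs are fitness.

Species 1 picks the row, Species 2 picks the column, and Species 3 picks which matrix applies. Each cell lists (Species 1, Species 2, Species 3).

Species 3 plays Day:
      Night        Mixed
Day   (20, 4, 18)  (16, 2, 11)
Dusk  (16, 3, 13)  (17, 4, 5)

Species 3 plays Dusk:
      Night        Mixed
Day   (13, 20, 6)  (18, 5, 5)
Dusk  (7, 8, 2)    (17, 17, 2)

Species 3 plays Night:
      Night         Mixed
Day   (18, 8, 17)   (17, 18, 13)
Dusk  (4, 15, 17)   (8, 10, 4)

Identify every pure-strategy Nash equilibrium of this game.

(Day, Night, Day) and (Day, Mixed, Night) and (Dusk, Mixed, Day)

For each strategy profile, look for a profitable unilateral deviation.
(Day, Night, Day): Species 1 gets 20, best alternative 16; Species 2 gets 4, best alternative 2; Species 3 gets 18, best alternative 17. No profitable deviation — NE.
(Day, Night, Dusk): Species 3 can switch to Day (6 → 18). Not NE.
(Day, Night, Night): Species 2 can switch to Mixed (8 → 18). Not NE.
(Day, Mixed, Day): Species 1 can switch to Dusk (16 → 17). Not NE.
(Day, Mixed, Dusk): Species 2 can switch to Night (5 → 20). Not NE.
(Day, Mixed, Night): Species 1 gets 17, best alternative 8; Species 2 gets 18, best alternative 8; Species 3 gets 13, best alternative 11. No profitable deviation — NE.
(Dusk, Night, Day): Species 1 can switch to Day (16 → 20). Not NE.
(Dusk, Night, Dusk): Species 1 can switch to Day (7 → 13). Not NE.
(Dusk, Night, Night): Species 1 can switch to Day (4 → 18). Not NE.
(Dusk, Mixed, Day): Species 1 gets 17, best alternative 16; Species 2 gets 4, best alternative 3; Species 3 gets 5, best alternative 4. No profitable deviation — NE.
(Dusk, Mixed, Dusk): Species 1 can switch to Day (17 → 18). Not NE.
(Dusk, Mixed, Night): Species 1 can switch to Day (8 → 17). Not NE.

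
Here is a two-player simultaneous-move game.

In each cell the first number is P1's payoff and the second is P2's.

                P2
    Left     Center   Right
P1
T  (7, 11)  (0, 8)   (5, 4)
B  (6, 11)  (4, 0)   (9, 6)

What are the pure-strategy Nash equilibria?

(T, Left)

Check each profile: it is a Nash equilibrium iff no player can strictly gain by switching unilaterally.
(T, Left): P1 gets 7, best alternative 6; P2 gets 11, best alternative 8. No profitable deviation — NE.
(T, Center): P1 can switch to B (0 → 4). Not NE.
(T, Right): P1 can switch to B (5 → 9). Not NE.
(B, Left): P1 can switch to T (6 → 7). Not NE.
(B, Center): P2 can switch to Left (0 → 11). Not NE.
(B, Right): P2 can switch to Left (6 → 11). Not NE.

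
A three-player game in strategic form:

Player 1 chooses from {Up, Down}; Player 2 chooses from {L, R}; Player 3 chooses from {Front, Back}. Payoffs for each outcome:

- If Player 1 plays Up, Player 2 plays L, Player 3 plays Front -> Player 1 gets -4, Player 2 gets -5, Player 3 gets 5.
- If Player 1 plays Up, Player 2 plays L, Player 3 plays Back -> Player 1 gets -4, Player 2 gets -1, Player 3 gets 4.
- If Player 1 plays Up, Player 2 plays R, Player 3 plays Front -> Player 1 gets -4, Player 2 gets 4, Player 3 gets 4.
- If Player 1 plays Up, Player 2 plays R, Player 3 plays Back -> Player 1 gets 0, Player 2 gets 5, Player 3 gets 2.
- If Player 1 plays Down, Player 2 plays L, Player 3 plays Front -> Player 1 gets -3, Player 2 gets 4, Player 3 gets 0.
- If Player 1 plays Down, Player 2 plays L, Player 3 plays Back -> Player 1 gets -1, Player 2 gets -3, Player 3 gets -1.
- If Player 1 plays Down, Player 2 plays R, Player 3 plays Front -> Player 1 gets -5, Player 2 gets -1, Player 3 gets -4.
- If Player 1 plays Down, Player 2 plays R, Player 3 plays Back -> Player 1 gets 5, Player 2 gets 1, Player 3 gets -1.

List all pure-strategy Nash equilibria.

Player 1 against (L, Front): payoffs -4, -3 → best response Down.
Player 1 against (L, Back): payoffs -4, -1 → best response Down.
Player 1 against (R, Front): payoffs -4, -5 → best response Up.
Player 1 against (R, Back): payoffs 0, 5 → best response Down.
Player 2 against (Up, Front): payoffs -5, 4 → best response R.
Player 2 against (Up, Back): payoffs -1, 5 → best response R.
Player 2 against (Down, Front): payoffs 4, -1 → best response L.
Player 2 against (Down, Back): payoffs -3, 1 → best response R.
Player 3 against (Up, L): payoffs 5, 4 → best response Front.
Player 3 against (Up, R): payoffs 4, 2 → best response Front.
Player 3 against (Down, L): payoffs 0, -1 → best response Front.
Player 3 against (Down, R): payoffs -4, -1 → best response Back.
Mutual best responses: (Up, R, Front); (Down, L, Front); (Down, R, Back).

(Up, R, Front), (Down, L, Front), (Down, R, Back)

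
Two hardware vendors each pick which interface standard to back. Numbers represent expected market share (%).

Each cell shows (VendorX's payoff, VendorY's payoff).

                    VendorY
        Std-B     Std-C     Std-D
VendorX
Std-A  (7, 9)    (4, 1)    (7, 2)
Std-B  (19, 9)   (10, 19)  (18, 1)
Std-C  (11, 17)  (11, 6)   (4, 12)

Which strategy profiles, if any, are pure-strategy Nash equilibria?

(Std-A, Std-B): VendorX can switch to Std-B (7 → 19). Not NE.
(Std-A, Std-C): VendorX can switch to Std-B (4 → 10). Not NE.
(Std-A, Std-D): VendorX can switch to Std-B (7 → 18). Not NE.
(Std-B, Std-B): VendorY can switch to Std-C (9 → 19). Not NE.
(Std-B, Std-C): VendorX can switch to Std-C (10 → 11). Not NE.
(Std-B, Std-D): VendorY can switch to Std-B (1 → 9). Not NE.
(Std-C, Std-B): VendorX can switch to Std-B (11 → 19). Not NE.
(Std-C, Std-C): VendorY can switch to Std-B (6 → 17). Not NE.
(The remaining 1 profile has a profitable deviation by the same check.)

none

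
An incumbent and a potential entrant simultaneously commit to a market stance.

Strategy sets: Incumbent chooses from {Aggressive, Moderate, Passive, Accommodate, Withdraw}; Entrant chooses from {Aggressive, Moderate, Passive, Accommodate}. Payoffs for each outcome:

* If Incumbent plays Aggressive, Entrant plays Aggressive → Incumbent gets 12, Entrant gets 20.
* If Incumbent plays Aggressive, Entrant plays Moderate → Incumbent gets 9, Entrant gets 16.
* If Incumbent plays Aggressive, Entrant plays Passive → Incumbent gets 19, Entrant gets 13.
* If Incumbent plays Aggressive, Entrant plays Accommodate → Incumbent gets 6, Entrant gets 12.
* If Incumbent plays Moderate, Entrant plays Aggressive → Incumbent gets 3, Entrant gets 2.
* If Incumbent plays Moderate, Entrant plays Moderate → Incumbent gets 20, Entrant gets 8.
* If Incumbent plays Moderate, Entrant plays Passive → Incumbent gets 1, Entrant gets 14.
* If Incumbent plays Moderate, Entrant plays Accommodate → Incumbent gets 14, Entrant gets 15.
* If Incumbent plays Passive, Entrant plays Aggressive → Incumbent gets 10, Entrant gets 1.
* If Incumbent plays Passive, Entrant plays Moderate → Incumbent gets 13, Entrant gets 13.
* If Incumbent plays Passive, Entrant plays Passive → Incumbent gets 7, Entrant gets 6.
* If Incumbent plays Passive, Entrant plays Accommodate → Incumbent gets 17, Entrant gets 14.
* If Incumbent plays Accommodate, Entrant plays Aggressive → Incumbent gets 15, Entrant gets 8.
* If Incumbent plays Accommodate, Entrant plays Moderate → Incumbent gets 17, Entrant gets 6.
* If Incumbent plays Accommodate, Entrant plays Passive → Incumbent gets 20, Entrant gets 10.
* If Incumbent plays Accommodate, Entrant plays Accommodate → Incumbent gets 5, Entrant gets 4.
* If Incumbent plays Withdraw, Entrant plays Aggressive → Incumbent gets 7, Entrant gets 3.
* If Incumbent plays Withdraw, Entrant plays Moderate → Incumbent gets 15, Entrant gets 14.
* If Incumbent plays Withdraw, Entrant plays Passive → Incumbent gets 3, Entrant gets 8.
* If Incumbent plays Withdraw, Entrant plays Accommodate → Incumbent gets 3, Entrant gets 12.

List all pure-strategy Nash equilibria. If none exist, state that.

For each player, find the best response to each opponent profile; mutual best responses are the pure NE.
Incumbent against Aggressive: payoffs 12, 3, 10, 15, 7 → best response Accommodate.
Incumbent against Moderate: payoffs 9, 20, 13, 17, 15 → best response Moderate.
Incumbent against Passive: payoffs 19, 1, 7, 20, 3 → best response Accommodate.
Incumbent against Accommodate: payoffs 6, 14, 17, 5, 3 → best response Passive.
Entrant against Aggressive: payoffs 20, 16, 13, 12 → best response Aggressive.
Entrant against Moderate: payoffs 2, 8, 14, 15 → best response Accommodate.
Entrant against Passive: payoffs 1, 13, 6, 14 → best response Accommodate.
Entrant against Accommodate: payoffs 8, 6, 10, 4 → best response Passive.
Entrant against Withdraw: payoffs 3, 14, 8, 12 → best response Moderate.
Mutual best responses: (Passive, Accommodate); (Accommodate, Passive).

Pure-strategy Nash equilibria: (Passive, Accommodate) and (Accommodate, Passive)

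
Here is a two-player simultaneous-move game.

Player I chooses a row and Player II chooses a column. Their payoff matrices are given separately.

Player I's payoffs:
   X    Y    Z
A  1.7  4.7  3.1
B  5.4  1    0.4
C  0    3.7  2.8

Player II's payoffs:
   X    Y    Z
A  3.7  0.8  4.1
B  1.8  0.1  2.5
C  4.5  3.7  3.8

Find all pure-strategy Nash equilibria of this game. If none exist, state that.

(A, X): Player I can switch to B (1.7 → 5.4). Not NE.
(A, Y): Player II can switch to X (0.8 → 3.7). Not NE.
(A, Z): Player I gets 3.1, best alternative 2.8; Player II gets 4.1, best alternative 3.7. No profitable deviation — NE.
(B, X): Player II can switch to Z (1.8 → 2.5). Not NE.
(B, Y): Player I can switch to A (1 → 4.7). Not NE.
(B, Z): Player I can switch to A (0.4 → 3.1). Not NE.
(C, X): Player I can switch to A (0 → 1.7). Not NE.
(C, Y): Player I can switch to A (3.7 → 4.7). Not NE.
(C, Z): Player I can switch to A (2.8 → 3.1). Not NE.

Pure NE: (A, Z)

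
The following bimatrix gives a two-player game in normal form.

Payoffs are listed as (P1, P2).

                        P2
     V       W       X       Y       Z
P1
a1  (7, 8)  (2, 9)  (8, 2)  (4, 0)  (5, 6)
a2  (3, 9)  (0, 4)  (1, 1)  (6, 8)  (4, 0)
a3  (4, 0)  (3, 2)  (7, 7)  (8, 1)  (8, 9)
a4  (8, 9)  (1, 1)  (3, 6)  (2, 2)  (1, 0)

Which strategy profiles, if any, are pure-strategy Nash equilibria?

The pure Nash equilibria are (a3, Z); (a4, V).

(a1, V): P1 can switch to a4 (7 → 8). Not NE.
(a1, W): P1 can switch to a3 (2 → 3). Not NE.
(a1, X): P2 can switch to V (2 → 8). Not NE.
(a1, Y): P1 can switch to a2 (4 → 6). Not NE.
(a1, Z): P1 can switch to a3 (5 → 8). Not NE.
(a2, V): P1 can switch to a1 (3 → 7). Not NE.
(a2, W): P1 can switch to a1 (0 → 2). Not NE.
(a2, X): P1 can switch to a1 (1 → 8). Not NE.
(a3, Z): P1 gets 8, best alternative 5; P2 gets 9, best alternative 7. No profitable deviation — NE.
(a4, V): P1 gets 8, best alternative 7; P2 gets 9, best alternative 6. No profitable deviation — NE.
(The remaining 10 profiles each have a profitable deviation by the same check.)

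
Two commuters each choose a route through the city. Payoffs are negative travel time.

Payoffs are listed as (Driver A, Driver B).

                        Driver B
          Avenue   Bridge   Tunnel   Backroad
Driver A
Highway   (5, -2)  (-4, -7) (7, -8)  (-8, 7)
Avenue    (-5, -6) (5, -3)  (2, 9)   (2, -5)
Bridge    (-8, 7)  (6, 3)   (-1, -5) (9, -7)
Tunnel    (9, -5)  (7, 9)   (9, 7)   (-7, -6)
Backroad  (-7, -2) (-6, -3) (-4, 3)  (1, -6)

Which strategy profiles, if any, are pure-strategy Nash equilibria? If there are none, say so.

(Tunnel, Bridge)

(Highway, Avenue): Driver A can switch to Tunnel (5 → 9). Not NE.
(Highway, Bridge): Driver A can switch to Avenue (-4 → 5). Not NE.
(Highway, Tunnel): Driver A can switch to Tunnel (7 → 9). Not NE.
(Highway, Backroad): Driver A can switch to Avenue (-8 → 2). Not NE.
(Avenue, Avenue): Driver A can switch to Highway (-5 → 5). Not NE.
(Avenue, Bridge): Driver A can switch to Bridge (5 → 6). Not NE.
(Avenue, Tunnel): Driver A can switch to Highway (2 → 7). Not NE.
(Avenue, Backroad): Driver A can switch to Bridge (2 → 9). Not NE.
(Bridge, Avenue): Driver A can switch to Highway (-8 → 5). Not NE.
(Bridge, Bridge): Driver A can switch to Tunnel (6 → 7). Not NE.
(Tunnel, Bridge): Driver A gets 7, best alternative 6; Driver B gets 9, best alternative 7. No profitable deviation — NE.
(The remaining 9 profiles each have a profitable deviation by the same check.)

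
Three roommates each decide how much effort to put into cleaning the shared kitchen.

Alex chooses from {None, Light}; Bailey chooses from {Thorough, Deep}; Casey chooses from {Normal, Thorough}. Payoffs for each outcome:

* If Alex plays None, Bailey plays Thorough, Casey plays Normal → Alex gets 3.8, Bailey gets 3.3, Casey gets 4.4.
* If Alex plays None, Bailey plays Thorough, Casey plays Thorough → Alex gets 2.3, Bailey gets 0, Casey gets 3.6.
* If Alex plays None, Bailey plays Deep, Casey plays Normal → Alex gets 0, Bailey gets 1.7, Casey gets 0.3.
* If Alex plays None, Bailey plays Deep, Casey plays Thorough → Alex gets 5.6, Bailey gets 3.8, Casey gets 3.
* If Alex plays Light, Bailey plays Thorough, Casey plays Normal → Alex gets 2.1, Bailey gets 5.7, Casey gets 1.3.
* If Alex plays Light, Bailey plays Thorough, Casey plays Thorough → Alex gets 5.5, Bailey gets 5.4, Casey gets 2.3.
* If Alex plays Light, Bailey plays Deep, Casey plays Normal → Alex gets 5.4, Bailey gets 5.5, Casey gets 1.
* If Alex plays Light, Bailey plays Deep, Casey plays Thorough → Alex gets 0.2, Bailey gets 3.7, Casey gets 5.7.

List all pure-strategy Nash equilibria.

Pure-strategy Nash equilibria: (None, Thorough, Normal) and (None, Deep, Thorough) and (Light, Thorough, Thorough)

(None, Thorough, Normal): Alex gets 3.8, best alternative 2.1; Bailey gets 3.3, best alternative 1.7; Casey gets 4.4, best alternative 3.6. No profitable deviation — NE.
(None, Thorough, Thorough): Alex can switch to Light (2.3 → 5.5). Not NE.
(None, Deep, Normal): Alex can switch to Light (0 → 5.4). Not NE.
(None, Deep, Thorough): Alex gets 5.6, best alternative 0.2; Bailey gets 3.8, best alternative 0; Casey gets 3, best alternative 0.3. No profitable deviation — NE.
(Light, Thorough, Normal): Alex can switch to None (2.1 → 3.8). Not NE.
(Light, Thorough, Thorough): Alex gets 5.5, best alternative 2.3; Bailey gets 5.4, best alternative 3.7; Casey gets 2.3, best alternative 1.3. No profitable deviation — NE.
(Light, Deep, Normal): Bailey can switch to Thorough (5.5 → 5.7). Not NE.
(Light, Deep, Thorough): Alex can switch to None (0.2 → 5.6). Not NE.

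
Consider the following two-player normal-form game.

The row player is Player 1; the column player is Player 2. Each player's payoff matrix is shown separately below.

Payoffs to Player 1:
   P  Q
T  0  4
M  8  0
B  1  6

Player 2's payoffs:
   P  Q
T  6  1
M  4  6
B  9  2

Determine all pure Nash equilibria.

(T, P): Player 1 can switch to M (0 → 8). Not NE.
(T, Q): Player 1 can switch to B (4 → 6). Not NE.
(M, P): Player 2 can switch to Q (4 → 6). Not NE.
(M, Q): Player 1 can switch to T (0 → 4). Not NE.
(B, P): Player 1 can switch to M (1 → 8). Not NE.
(B, Q): Player 2 can switch to P (2 → 9). Not NE.

This game has no pure Nash equilibrium.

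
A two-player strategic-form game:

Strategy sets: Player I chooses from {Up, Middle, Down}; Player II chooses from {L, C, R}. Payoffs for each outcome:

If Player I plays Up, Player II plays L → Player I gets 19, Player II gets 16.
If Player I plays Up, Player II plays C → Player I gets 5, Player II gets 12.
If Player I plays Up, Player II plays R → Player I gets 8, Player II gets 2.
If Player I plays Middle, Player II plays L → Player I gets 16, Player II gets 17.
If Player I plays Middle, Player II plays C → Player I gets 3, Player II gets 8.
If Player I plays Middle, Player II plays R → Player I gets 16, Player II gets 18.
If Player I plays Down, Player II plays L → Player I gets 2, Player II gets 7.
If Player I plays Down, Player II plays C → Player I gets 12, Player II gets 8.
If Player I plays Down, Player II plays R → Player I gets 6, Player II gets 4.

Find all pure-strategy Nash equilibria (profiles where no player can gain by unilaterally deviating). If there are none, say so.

(Up, L) and (Middle, R) and (Down, C)

Mark each player's best response to every combination of opponents' strategies; a profile where every player is best-responding is a pure Nash equilibrium.
Player I against L: payoffs 19, 16, 2 → best response Up.
Player I against C: payoffs 5, 3, 12 → best response Down.
Player I against R: payoffs 8, 16, 6 → best response Middle.
Player II against Up: payoffs 16, 12, 2 → best response L.
Player II against Middle: payoffs 17, 8, 18 → best response R.
Player II against Down: payoffs 7, 8, 4 → best response C.
Mutual best responses: (Up, L); (Middle, R); (Down, C).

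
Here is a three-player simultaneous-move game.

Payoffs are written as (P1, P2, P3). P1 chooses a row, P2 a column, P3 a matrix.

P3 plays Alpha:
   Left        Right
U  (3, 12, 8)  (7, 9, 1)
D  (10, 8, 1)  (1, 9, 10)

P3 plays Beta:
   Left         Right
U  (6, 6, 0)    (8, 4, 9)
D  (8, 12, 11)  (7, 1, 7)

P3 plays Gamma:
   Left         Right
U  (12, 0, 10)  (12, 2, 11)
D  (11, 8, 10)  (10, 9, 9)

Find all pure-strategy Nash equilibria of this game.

The pure Nash equilibria are (U, Right, Gamma) and (D, Left, Beta).

For each player, find the best response to each opponent profile; mutual best responses are the pure NE.
P1 against (Left, Alpha): payoffs 3, 10 → best response D.
P1 against (Left, Beta): payoffs 6, 8 → best response D.
P1 against (Left, Gamma): payoffs 12, 11 → best response U.
P1 against (Right, Alpha): payoffs 7, 1 → best response U.
P1 against (Right, Beta): payoffs 8, 7 → best response U.
P1 against (Right, Gamma): payoffs 12, 10 → best response U.
P2 against (U, Alpha): payoffs 12, 9 → best response Left.
P2 against (U, Beta): payoffs 6, 4 → best response Left.
P2 against (U, Gamma): payoffs 0, 2 → best response Right.
P2 against (D, Alpha): payoffs 8, 9 → best response Right.
P2 against (D, Beta): payoffs 12, 1 → best response Left.
P2 against (D, Gamma): payoffs 8, 9 → best response Right.
P3 against (U, Left): payoffs 8, 0, 10 → best response Gamma.
P3 against (U, Right): payoffs 1, 9, 11 → best response Gamma.
P3 against (D, Left): payoffs 1, 11, 10 → best response Beta.
P3 against (D, Right): payoffs 10, 7, 9 → best response Alpha.
Mutual best responses: (U, Right, Gamma); (D, Left, Beta).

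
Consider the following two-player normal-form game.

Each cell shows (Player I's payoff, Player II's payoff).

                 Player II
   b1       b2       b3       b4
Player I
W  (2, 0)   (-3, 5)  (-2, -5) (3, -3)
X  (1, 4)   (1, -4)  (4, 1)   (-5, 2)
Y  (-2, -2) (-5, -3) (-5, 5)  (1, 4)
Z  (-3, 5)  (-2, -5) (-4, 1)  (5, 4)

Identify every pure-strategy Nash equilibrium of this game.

Player I against b1: payoffs 2, 1, -2, -3 → best response W.
Player I against b2: payoffs -3, 1, -5, -2 → best response X.
Player I against b3: payoffs -2, 4, -5, -4 → best response X.
Player I against b4: payoffs 3, -5, 1, 5 → best response Z.
Player II against W: payoffs 0, 5, -5, -3 → best response b2.
Player II against X: payoffs 4, -4, 1, 2 → best response b1.
Player II against Y: payoffs -2, -3, 5, 4 → best response b3.
Player II against Z: payoffs 5, -5, 1, 4 → best response b1.
No profile is a mutual best response for all players.

none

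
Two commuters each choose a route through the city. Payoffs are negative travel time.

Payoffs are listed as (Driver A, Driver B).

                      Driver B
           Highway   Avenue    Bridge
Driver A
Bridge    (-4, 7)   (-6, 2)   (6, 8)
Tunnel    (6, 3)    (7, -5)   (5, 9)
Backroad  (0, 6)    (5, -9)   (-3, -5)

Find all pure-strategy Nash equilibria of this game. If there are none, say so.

(Bridge, Bridge)

(Bridge, Highway): Driver A can switch to Tunnel (-4 → 6). Not NE.
(Bridge, Avenue): Driver A can switch to Tunnel (-6 → 7). Not NE.
(Bridge, Bridge): Driver A gets 6, best alternative 5; Driver B gets 8, best alternative 7. No profitable deviation — NE.
(Tunnel, Highway): Driver B can switch to Bridge (3 → 9). Not NE.
(Tunnel, Avenue): Driver B can switch to Highway (-5 → 3). Not NE.
(Tunnel, Bridge): Driver A can switch to Bridge (5 → 6). Not NE.
(Backroad, Highway): Driver A can switch to Tunnel (0 → 6). Not NE.
(The remaining 2 profiles each have a profitable deviation by the same check.)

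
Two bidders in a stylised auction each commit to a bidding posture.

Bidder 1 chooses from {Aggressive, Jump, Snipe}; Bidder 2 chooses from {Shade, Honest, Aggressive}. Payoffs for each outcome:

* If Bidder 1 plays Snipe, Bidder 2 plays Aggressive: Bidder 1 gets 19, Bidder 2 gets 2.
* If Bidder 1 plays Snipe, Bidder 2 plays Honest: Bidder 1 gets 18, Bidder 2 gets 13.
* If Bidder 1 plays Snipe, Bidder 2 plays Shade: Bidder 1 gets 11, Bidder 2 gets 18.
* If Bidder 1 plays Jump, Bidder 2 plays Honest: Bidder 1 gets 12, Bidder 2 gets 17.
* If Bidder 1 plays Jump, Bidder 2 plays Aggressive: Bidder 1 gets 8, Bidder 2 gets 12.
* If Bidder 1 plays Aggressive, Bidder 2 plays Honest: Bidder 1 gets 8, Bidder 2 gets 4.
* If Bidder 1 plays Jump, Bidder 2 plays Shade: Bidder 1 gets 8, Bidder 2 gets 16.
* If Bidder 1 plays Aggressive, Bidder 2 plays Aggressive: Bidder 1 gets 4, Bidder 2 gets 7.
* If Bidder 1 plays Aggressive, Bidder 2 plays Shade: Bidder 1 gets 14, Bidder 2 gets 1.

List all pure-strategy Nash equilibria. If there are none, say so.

none

(Aggressive, Shade): Bidder 2 can switch to Honest (1 → 4). Not NE.
(Aggressive, Honest): Bidder 1 can switch to Jump (8 → 12). Not NE.
(Aggressive, Aggressive): Bidder 1 can switch to Jump (4 → 8). Not NE.
(Jump, Shade): Bidder 1 can switch to Aggressive (8 → 14). Not NE.
(Jump, Honest): Bidder 1 can switch to Snipe (12 → 18). Not NE.
(Jump, Aggressive): Bidder 1 can switch to Snipe (8 → 19). Not NE.
(Snipe, Shade): Bidder 1 can switch to Aggressive (11 → 14). Not NE.
(Snipe, Honest): Bidder 2 can switch to Shade (13 → 18). Not NE.
(Snipe, Aggressive): Bidder 2 can switch to Shade (2 → 18). Not NE.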